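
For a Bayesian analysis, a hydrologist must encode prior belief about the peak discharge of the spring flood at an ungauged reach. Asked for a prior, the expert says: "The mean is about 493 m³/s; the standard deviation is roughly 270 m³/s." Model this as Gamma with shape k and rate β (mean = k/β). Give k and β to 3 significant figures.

For Gamma(k, rate β): mean = k/β, variance = k/β², so CV = 1/√k.
CV = SD/mean = 270/493 = 0.5477, hence k = 1/CV² = 3.33.
Then β = k/mean = 3.33/493 = 0.00676.

k ≈ 3.33, β ≈ 0.00676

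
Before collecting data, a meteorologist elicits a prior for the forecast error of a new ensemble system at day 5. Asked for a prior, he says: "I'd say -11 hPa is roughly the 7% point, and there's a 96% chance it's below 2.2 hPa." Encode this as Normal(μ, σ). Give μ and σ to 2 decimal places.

μ = -4.96, σ = 4.09

The p-quantile of Normal(μ,σ) is μ + z_p·σ, with z_{0.07} = -1.476 and z_{0.96} = 1.751.
Eliminate σ: μ = (z₂·x₁ − z₁·x₂)/(z₂ − z₁) = (1.751·-11 − (-1.476)·2.2)/3.226 = -4.96.
Then σ = (x₂ − x₁)/(z₂ − z₁) = (2.2 − -11)/3.226 = 4.09.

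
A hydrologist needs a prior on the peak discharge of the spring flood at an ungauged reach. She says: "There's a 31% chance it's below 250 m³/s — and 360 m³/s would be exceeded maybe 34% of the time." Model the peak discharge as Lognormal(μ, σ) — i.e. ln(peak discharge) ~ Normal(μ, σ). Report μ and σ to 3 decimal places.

If T ~ Lognormal(μ,σ) then ln T ~ Normal(μ,σ), so the p-quantile of ln T is μ + z_p·σ.
ln(250) = 5.521 and ln(360) = 5.886; z_{0.31} = -0.4959, z_{0.66} = 0.4125.
σ = (5.886 − 5.521)/(0.4125 − (-0.4959)) = 0.401.
μ = 5.521 − (-0.4959)·0.401 = 5.721.

μ ≈ 5.721, σ ≈ 0.401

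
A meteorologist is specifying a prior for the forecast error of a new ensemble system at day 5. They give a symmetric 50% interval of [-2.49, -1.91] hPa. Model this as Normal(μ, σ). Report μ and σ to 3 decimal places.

A symmetric 50% interval runs μ ± z·σ with z = 0.6745.
Half-width = 0.29, so σ = 0.29/0.6745 = 0.430.
μ is the interval midpoint, -2.200.

μ = -2.200, σ = 0.430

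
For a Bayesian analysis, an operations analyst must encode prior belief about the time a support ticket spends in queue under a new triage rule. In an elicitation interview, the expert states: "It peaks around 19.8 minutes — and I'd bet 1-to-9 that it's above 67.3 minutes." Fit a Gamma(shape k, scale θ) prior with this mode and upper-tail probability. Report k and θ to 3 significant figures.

k ≈ 2.25, θ ≈ 15.8

Gamma(k,θ) with k>1 has mode (k−1)θ, so θ = 19.8/(k−1).
Need P(X < 67.3) = 0.9 with θ tied to k this way. Start at k = 2, θ = 19.8: P(X<67.3) ≈ 0.853.
Too low — raise k to concentrate. Iterating converges to k ≈ 2.25.
Then θ = 19.8/(2.25−1) ≈ 15.8.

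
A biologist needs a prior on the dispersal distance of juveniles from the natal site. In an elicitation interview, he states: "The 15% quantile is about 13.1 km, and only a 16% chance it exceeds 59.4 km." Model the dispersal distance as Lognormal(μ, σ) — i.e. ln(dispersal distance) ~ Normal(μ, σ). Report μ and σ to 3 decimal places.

μ ≈ 3.344, σ ≈ 0.744

If T ~ Lognormal(μ,σ) then ln T ~ Normal(μ,σ), so the p-quantile of ln T is μ + z_p·σ.
ln(13.1) = 2.573 and ln(59.4) = 4.084; z_{0.15} = -1.036, z_{0.84} = 0.9945.
σ = (4.084 − 2.573)/(0.9945 − (-1.036)) = 0.744.
μ = 2.573 − (-1.036)·0.744 = 3.344.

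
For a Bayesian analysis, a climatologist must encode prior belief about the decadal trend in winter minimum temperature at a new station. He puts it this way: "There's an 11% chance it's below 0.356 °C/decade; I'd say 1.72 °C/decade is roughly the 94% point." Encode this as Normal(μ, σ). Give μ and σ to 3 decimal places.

The p-quantile of Normal(μ,σ) is μ + z_p·σ, with z_{0.11} = -1.227 and z_{0.94} = 1.555.
Eliminate σ: μ = (z₂·x₁ − z₁·x₂)/(z₂ − z₁) = (1.555·0.356 − (-1.227)·1.72)/2.781 = 0.958.
Then σ = (x₂ − x₁)/(z₂ − z₁) = (1.72 − 0.356)/2.781 = 0.490.

μ = 0.958, σ = 0.490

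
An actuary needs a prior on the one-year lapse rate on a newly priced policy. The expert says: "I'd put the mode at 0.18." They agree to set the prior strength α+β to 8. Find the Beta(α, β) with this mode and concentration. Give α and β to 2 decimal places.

For α,β > 1 the Beta mode is (α−1)/(α+β−2). With α+β = 8, the mode is (α−1)/6.
Set (α−1)/6 = 0.18 → α = 1 + 0.18·6 = 2.08.
β = 8 − α = 5.92.

α = 2.08, β = 5.92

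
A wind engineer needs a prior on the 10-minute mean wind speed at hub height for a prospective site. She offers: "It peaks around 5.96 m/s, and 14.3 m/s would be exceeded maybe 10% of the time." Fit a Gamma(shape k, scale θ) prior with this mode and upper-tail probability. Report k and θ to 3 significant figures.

Gamma(k,θ) with k>1 has mode (k−1)θ, so θ = 5.96/(k−1).
Need P(X < 14.3) = 0.9 with θ tied to k this way. Start at k = 2, θ = 5.96: P(X<14.3) ≈ 0.691.
Too low — raise k to concentrate. Iterating converges to k ≈ 3.51.
Then θ = 5.96/(3.51−1) ≈ 2.37.

k ≈ 3.51, θ ≈ 2.37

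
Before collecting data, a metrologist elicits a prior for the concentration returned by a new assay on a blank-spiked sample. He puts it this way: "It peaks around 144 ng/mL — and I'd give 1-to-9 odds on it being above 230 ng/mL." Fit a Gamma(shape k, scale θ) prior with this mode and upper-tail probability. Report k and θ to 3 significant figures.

k ≈ 9.57, θ ≈ 16.8

Gamma(k,θ) with k>1 has mode (k−1)θ, so θ = 144/(k−1).
Need P(X < 230) = 0.9 with θ tied to k this way. Start at k = 2, θ = 144: P(X<230) ≈ 0.474.
Too low — raise k to concentrate. Iterating converges to k ≈ 9.57.
Then θ = 144/(9.57−1) ≈ 16.8.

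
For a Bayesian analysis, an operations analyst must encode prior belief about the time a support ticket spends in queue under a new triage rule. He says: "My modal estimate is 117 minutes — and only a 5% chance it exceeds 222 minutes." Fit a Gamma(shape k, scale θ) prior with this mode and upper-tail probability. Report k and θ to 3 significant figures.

k ≈ 7.78, θ ≈ 17.3

Gamma(k,θ) with k>1 has mode (k−1)θ, so θ = 117/(k−1).
Need P(X < 222) = 0.95 with θ tied to k this way. Start at k = 2, θ = 117: P(X<222) ≈ 0.566.
Too low — raise k to concentrate. Iterating converges to k ≈ 7.78.
Then θ = 117/(7.78−1) ≈ 17.3.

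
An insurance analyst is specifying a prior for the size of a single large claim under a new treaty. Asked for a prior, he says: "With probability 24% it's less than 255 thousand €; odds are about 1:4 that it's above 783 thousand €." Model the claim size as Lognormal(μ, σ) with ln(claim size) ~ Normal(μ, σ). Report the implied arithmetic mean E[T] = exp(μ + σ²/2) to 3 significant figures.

E[T] ≈ 553 thousand €

If T ~ Lognormal(μ,σ) then ln T ~ Normal(μ,σ), so the p-quantile of ln T is μ + z_p·σ.
ln(255) = 5.541 and ln(783) = 6.663; z_{0.24} = -0.7063, z_{0.8} = 0.8416.
σ = (6.663 − 5.541)/(0.8416 − (-0.7063)) = 0.725.
μ = 5.541 − (-0.7063)·0.725 = 6.053.
E[T] = exp(μ + σ²/2) = exp(6.053 + 0.2626) = 553 thousand €.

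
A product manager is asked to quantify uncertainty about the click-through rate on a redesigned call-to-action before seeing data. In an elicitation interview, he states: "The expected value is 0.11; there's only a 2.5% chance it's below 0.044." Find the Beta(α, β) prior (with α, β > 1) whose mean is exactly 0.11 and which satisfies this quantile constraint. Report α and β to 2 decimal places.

α ≈ 6.43, β ≈ 52.02

With mean 0.11 fixed, write α = 0.11s, β = 0.89s where s = α+β.
Need P(θ < 0.044) = 0.025 under Beta(0.11s, 0.89s). Normal approximation: (q−m)/√(m(1−m)/s) ≈ z_{0.025} = -1.96, so s ≈ 0.11·0.89·(-1.96)²/(0.044−0.11)² = 86.3.
At s = 86.3: P(θ<0.044) ≈ 0.008. Adjusting to match 0.025 gives s ≈ 58.44.
So α = 0.11·58.44 ≈ 6.43, β = 0.89·58.44 ≈ 52.02.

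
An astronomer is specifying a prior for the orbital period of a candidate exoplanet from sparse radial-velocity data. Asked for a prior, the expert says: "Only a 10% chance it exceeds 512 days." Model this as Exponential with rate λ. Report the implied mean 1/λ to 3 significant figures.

mean ≈ 222 days

P(T > 512.0) = e^(−λ·512.0) = 0.1, so λ = −ln(0.1)/512.0 = 0.0045.
Mean = 1/λ = 222 days.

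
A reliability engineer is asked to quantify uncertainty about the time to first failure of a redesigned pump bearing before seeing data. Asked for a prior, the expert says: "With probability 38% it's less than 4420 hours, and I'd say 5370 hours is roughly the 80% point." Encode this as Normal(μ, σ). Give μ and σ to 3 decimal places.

For Normal(μ,σ), the p-quantile is μ + z_p·σ. Here z_{0.38} = -0.3055, z_{0.8} = 0.8416.
So 4420 = μ − 0.3055σ and 5370 = μ + 0.8416σ.
Subtracting: σ = (5370 − 4420)/(0.8416 − (-0.3055)) = 828.174.
Then μ = 4420 − (-0.3055)·828.174 = 4672.991.

μ = 4672.991, σ = 828.174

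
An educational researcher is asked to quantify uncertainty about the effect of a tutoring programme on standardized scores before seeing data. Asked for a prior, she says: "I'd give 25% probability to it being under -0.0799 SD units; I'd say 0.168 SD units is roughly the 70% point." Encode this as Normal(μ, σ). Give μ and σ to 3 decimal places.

The p-quantile of Normal(μ,σ) is μ + z_p·σ, with z_{0.25} = -0.6745 and z_{0.7} = 0.5244.
Eliminate σ: μ = (z₂·x₁ − z₁·x₂)/(z₂ − z₁) = (0.5244·-0.0799 − (-0.6745)·0.168)/1.199 = 0.060.
Then σ = (x₂ − x₁)/(z₂ − z₁) = (0.168 − -0.0799)/1.199 = 0.207.

μ = 0.060, σ = 0.207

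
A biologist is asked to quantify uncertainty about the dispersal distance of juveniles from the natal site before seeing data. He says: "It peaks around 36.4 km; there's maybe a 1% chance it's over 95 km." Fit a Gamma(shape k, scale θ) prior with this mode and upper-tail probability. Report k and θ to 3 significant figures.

k ≈ 6.05, θ ≈ 7.2

Gamma(k,θ) with k>1 has mode (k−1)θ, so θ = 36.4/(k−1).
Need P(X < 95) = 0.99 with θ tied to k this way. Start at k = 2, θ = 36.4: P(X<95) ≈ 0.735.
Too low — raise k to concentrate. Iterating converges to k ≈ 6.05.
Then θ = 36.4/(6.05−1) ≈ 7.2.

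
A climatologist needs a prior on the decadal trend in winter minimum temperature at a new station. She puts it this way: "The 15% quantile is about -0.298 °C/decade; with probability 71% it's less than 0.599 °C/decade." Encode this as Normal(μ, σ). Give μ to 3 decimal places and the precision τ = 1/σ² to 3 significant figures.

μ = 0.287, τ = 3.14

The p-quantile of Normal(μ,σ) is μ + z_p·σ, with z_{0.15} = -1.036 and z_{0.71} = 0.5534.
Eliminate σ: μ = (z₂·x₁ − z₁·x₂)/(z₂ − z₁) = (0.5534·-0.298 − (-1.036)·0.599)/1.59 = 0.287.
Then σ = (x₂ − x₁)/(z₂ − z₁) = (0.599 − -0.298)/1.59 = 0.564.
Precision τ = 1/σ² = 1/0.5642² = 3.14.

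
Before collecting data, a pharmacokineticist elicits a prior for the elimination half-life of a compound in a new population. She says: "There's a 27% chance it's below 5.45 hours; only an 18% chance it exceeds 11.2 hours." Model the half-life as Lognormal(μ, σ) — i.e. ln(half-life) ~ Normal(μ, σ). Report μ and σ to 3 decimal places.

If T ~ Lognormal(μ,σ) then ln T ~ Normal(μ,σ), so the p-quantile of ln T is μ + z_p·σ.
ln(5.45) = 1.696 and ln(11.2) = 2.416; z_{0.27} = -0.6128, z_{0.82} = 0.9154.
σ = (2.416 − 1.696)/(0.9154 − (-0.6128)) = 0.471.
μ = 1.696 − (-0.6128)·0.471 = 1.984.

μ ≈ 1.984, σ ≈ 0.471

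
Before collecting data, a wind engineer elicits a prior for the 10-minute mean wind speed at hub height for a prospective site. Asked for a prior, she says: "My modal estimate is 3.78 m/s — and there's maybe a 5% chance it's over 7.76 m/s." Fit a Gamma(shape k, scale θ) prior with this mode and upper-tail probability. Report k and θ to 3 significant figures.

k ≈ 6.35, θ ≈ 0.707

Gamma(k,θ) with k>1 has mode (k−1)θ, so θ = 3.78/(k−1).
Need P(X < 7.76) = 0.95 with θ tied to k this way. Start at k = 2, θ = 3.78: P(X<7.76) ≈ 0.608.
Too low — raise k to concentrate. Iterating converges to k ≈ 6.35.
Then θ = 3.78/(6.35−1) ≈ 0.707.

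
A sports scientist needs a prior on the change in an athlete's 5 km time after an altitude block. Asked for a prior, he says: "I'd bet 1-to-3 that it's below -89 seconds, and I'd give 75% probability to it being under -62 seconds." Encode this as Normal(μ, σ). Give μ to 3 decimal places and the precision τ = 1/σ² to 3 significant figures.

The p-quantile of Normal(μ,σ) is μ + z_p·σ, with z_{0.25} = -0.6745 and z_{0.75} = 0.6745.
Eliminate σ: μ = (z₂·x₁ − z₁·x₂)/(z₂ − z₁) = (0.6745·-89 − (-0.6745)·-62)/1.349 = -75.500.
Then σ = (x₂ − x₁)/(z₂ − z₁) = (-62 − -89)/1.349 = 20.015.
Precision τ = 1/σ² = 1/20.02² = 0.0025.

μ = -75.500, τ = 0.0025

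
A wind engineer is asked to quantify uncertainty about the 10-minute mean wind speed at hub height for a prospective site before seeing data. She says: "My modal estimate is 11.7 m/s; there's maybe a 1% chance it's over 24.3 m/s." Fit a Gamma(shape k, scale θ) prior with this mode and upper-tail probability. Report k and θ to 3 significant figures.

Gamma(k,θ) with k>1 has mode (k−1)θ, so θ = 11.7/(k−1).
Need P(X < 24.3) = 0.99 with θ tied to k this way. Start at k = 2, θ = 11.7: P(X<24.3) ≈ 0.614.
Too low — raise k to concentrate. Iterating converges to k ≈ 10.1.
Then θ = 11.7/(10.1−1) ≈ 1.28.

k ≈ 10.1, θ ≈ 1.28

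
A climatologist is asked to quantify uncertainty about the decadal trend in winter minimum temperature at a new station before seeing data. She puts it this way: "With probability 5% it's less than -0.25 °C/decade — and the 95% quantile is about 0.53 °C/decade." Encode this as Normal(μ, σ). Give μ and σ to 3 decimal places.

For Normal(μ,σ), the p-quantile is μ + z_p·σ. Here z_{0.05} = -1.645, z_{0.95} = 1.645.
So -0.25 = μ − 1.645σ and 0.53 = μ + 1.645σ.
Subtracting: σ = (0.53 − -0.25)/(1.645 − (-1.645)) = 0.237.
Then μ = -0.25 − (-1.645)·0.237 = 0.140.

μ = 0.140, σ = 0.237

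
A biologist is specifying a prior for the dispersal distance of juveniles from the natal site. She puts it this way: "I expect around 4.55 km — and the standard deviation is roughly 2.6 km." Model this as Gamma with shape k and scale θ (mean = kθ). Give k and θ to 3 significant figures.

For Gamma(k, scale θ): mean = kθ, variance = kθ², so CV = 1/√k.
CV = SD/mean = 2.6/4.55 = 0.5714, hence k = 1/CV² = 3.06.
Then θ = mean/k = 4.55/3.06 = 1.49.

k ≈ 3.06, θ ≈ 1.49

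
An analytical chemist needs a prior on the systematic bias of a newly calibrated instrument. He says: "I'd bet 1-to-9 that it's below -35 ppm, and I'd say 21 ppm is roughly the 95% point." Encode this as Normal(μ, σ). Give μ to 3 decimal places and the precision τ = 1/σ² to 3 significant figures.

μ = -10.476, τ = 0.00273

The p-quantile of Normal(μ,σ) is μ + z_p·σ, with z_{0.1} = -1.282 and z_{0.95} = 1.645.
Eliminate σ: μ = (z₂·x₁ − z₁·x₂)/(z₂ − z₁) = (1.645·-35 − (-1.282)·21)/2.926 = -10.476.
Then σ = (x₂ − x₁)/(z₂ − z₁) = (21 − -35)/2.926 = 19.136.
Precision τ = 1/σ² = 1/19.14² = 0.00273.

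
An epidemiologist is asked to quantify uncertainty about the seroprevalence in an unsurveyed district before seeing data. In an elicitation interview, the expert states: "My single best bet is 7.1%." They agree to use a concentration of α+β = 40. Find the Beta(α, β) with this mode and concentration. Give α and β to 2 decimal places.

α = 3.70, β = 36.30

For α,β > 1 the Beta mode is (α−1)/(α+β−2). With α+β = 40, the mode is (α−1)/38.
Set (α−1)/38 = 0.071 → α = 1 + 0.071·38 = 3.70.
β = 40 − α = 36.30.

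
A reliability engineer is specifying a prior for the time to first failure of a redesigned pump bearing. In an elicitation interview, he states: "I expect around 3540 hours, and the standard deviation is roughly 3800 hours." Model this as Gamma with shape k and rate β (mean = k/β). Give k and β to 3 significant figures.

For Gamma(k, rate β): mean = k/β, variance = k/β², so CV = 1/√k.
CV = SD/mean = 3800/3540 = 1.073, hence k = 1/CV² = 0.868.
Then β = k/mean = 0.868/3540 = 0.000245.

k ≈ 0.868, β ≈ 0.000245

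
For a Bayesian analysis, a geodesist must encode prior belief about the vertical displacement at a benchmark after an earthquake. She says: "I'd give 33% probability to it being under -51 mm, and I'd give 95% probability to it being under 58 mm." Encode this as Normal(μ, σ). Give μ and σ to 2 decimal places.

The p-quantile of Normal(μ,σ) is μ + z_p·σ, with z_{0.33} = -0.4399 and z_{0.95} = 1.645.
Eliminate σ: μ = (z₂·x₁ − z₁·x₂)/(z₂ − z₁) = (1.645·-51 − (-0.4399)·58)/2.085 = -28.00.
Then σ = (x₂ − x₁)/(z₂ − z₁) = (58 − -51)/2.085 = 52.28.

μ = -28.00, σ = 52.28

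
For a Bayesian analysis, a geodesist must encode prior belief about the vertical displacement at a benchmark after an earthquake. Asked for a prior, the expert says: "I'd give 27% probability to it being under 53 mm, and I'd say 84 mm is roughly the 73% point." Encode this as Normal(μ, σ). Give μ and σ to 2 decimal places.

The p-quantile of Normal(μ,σ) is μ + z_p·σ, with z_{0.27} = -0.6128 and z_{0.73} = 0.6128.
Eliminate σ: μ = (z₂·x₁ − z₁·x₂)/(z₂ − z₁) = (0.6128·53 − (-0.6128)·84)/1.226 = 68.50.
Then σ = (x₂ − x₁)/(z₂ − z₁) = (84 − 53)/1.226 = 25.29.

μ = 68.50, σ = 25.29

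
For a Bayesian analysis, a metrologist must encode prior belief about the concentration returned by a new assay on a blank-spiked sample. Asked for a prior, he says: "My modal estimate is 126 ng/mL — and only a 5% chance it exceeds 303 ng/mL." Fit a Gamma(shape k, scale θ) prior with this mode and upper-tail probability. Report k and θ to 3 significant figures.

Gamma(k,θ) with k>1 has mode (k−1)θ, so θ = 126/(k−1).
Need P(X < 303) = 0.95 with θ tied to k this way. Start at k = 2, θ = 126: P(X<303) ≈ 0.693.
Too low — raise k to concentrate. Iterating converges to k ≈ 4.54.
Then θ = 126/(4.54−1) ≈ 35.6.

k ≈ 4.54, θ ≈ 35.6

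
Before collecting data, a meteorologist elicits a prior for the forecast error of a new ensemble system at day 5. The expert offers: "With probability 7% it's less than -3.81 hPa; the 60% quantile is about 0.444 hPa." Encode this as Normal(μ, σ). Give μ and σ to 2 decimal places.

For Normal(μ,σ), the p-quantile is μ + z_p·σ. Here z_{0.07} = -1.476, z_{0.6} = 0.2533.
So -3.81 = μ − 1.476σ and 0.444 = μ + 0.2533σ.
Subtracting: σ = (0.444 − -3.81)/(0.2533 − (-1.476)) = 2.46.
Then μ = -3.81 − (-1.476)·2.46 = -0.18.

μ = -0.18, σ = 2.46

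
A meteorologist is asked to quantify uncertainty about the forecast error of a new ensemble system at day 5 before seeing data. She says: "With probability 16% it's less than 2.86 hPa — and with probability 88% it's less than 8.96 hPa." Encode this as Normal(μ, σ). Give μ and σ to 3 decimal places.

For Normal(μ,σ), the p-quantile is μ + z_p·σ. Here z_{0.16} = -0.9945, z_{0.88} = 1.175.
So 2.86 = μ − 0.9945σ and 8.96 = μ + 1.175σ.
Subtracting: σ = (8.96 − 2.86)/(1.175 − (-0.9945)) = 2.812.
Then μ = 2.86 − (-0.9945)·2.812 = 5.656.

μ = 5.656, σ = 2.812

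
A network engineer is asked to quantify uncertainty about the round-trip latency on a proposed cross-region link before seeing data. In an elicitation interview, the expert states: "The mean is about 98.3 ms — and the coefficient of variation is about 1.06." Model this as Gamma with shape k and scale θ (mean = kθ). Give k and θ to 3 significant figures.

k ≈ 0.89, θ ≈ 110

For Gamma(k, scale θ): mean = kθ, variance = kθ², so CV = 1/√k.
CV = 1.06, hence k = 1/CV² = 0.89.
Then θ = mean/k = 98.3/0.89 = 110.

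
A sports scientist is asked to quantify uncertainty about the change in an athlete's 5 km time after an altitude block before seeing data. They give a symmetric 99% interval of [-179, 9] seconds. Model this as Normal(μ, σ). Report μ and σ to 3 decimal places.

A symmetric 99% interval runs μ ± z·σ with z = 2.576.
Half-width = 94, so σ = 94/2.576 = 36.493.
μ is the interval midpoint, -85.000.

μ = -85.000, σ = 36.493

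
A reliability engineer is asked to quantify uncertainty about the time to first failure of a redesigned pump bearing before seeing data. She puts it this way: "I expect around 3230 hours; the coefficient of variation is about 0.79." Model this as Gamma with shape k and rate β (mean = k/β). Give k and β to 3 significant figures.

For Gamma(k, rate β): mean = k/β, variance = k/β², so CV = 1/√k.
CV = 0.79, hence k = 1/CV² = 1.6.
Then β = k/mean = 1.6/3230 = 0.000496.

k ≈ 1.6, β ≈ 0.000496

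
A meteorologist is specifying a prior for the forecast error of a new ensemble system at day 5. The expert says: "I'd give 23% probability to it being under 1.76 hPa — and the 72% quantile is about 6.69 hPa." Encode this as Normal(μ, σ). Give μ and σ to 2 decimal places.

The p-quantile of Normal(μ,σ) is μ + z_p·σ, with z_{0.23} = -0.7388 and z_{0.72} = 0.5828.
Eliminate σ: μ = (z₂·x₁ − z₁·x₂)/(z₂ − z₁) = (0.5828·1.76 − (-0.7388)·6.69)/1.322 = 4.52.
Then σ = (x₂ − x₁)/(z₂ − z₁) = (6.69 − 1.76)/1.322 = 3.73.

μ = 4.52, σ = 3.73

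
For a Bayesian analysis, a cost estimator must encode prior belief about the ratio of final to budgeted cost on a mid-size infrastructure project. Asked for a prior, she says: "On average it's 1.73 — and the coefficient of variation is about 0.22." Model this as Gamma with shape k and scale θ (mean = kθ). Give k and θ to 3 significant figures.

For Gamma(k, scale θ): mean = kθ, variance = kθ², so CV = 1/√k.
CV = 0.22, hence k = 1/CV² = 20.7.
Then θ = mean/k = 1.73/20.7 = 0.0837.

k ≈ 20.7, θ ≈ 0.0837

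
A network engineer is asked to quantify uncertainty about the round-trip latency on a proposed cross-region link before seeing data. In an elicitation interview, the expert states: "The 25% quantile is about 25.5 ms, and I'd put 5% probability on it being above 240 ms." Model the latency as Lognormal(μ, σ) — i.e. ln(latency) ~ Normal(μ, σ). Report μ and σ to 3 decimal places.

If T ~ Lognormal(μ,σ) then ln T ~ Normal(μ,σ), so the p-quantile of ln T is μ + z_p·σ.
ln(25.5) = 3.239 and ln(240) = 5.481; z_{0.25} = -0.6745, z_{0.95} = 1.645.
σ = (5.481 − 3.239)/(1.645 − (-0.6745)) = 0.967.
μ = 3.239 − (-0.6745)·0.967 = 3.891.

μ ≈ 3.891, σ ≈ 0.967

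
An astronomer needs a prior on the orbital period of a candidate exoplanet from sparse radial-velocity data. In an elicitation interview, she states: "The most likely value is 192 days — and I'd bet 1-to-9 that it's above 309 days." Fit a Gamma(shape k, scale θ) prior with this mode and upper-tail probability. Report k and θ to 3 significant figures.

k ≈ 9.3, θ ≈ 23.1

Gamma(k,θ) with k>1 has mode (k−1)θ, so θ = 192/(k−1).
Need P(X < 309) = 0.9 with θ tied to k this way. Start at k = 2, θ = 192: P(X<309) ≈ 0.478.
Too low — raise k to concentrate. Iterating converges to k ≈ 9.3.
Then θ = 192/(9.3−1) ≈ 23.1.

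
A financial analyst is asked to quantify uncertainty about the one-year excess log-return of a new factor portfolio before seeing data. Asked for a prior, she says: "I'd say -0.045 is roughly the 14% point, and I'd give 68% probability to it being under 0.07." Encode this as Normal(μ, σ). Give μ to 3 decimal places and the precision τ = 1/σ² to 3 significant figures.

For Normal(μ,σ), the p-quantile is μ + z_p·σ. Here z_{0.14} = -1.08, z_{0.68} = 0.4677.
So -0.045 = μ − 1.08σ and 0.07 = μ + 0.4677σ.
Subtracting: σ = (0.07 − -0.045)/(0.4677 − (-1.08)) = 0.074.
Then μ = -0.045 − (-1.08)·0.074 = 0.035.
Precision τ = 1/σ² = 1/0.07429² = 181.

μ = 0.035, τ = 181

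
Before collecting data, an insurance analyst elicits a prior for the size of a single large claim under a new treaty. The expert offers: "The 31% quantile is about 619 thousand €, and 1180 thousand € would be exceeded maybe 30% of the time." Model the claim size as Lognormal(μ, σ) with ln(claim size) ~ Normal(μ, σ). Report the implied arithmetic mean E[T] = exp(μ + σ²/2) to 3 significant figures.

If T ~ Lognormal(μ,σ) then ln T ~ Normal(μ,σ), so the p-quantile of ln T is μ + z_p·σ.
ln(619) = 6.428 and ln(1180) = 7.073; z_{0.31} = -0.4959, z_{0.7} = 0.5244.
σ = (7.073 − 6.428)/(0.5244 − (-0.4959)) = 0.632.
μ = 6.428 − (-0.4959)·0.632 = 6.742.
E[T] = exp(μ + σ²/2) = exp(6.742 + 0.1999) = 1030 thousand €.

E[T] ≈ 1030 thousand €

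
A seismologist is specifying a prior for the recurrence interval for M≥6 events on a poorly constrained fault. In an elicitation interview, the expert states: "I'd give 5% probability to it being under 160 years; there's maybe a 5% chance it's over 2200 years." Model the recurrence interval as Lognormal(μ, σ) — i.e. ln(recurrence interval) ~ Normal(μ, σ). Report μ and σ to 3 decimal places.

μ ≈ 6.386, σ ≈ 0.797

If T ~ Lognormal(μ,σ) then ln T ~ Normal(μ,σ), so the p-quantile of ln T is μ + z_p·σ.
ln(160) = 5.075 and ln(2200) = 7.696; z_{0.05} = -1.645, z_{0.95} = 1.645.
σ = (7.696 − 5.075)/(1.645 − (-1.645)) = 0.797.
μ = 5.075 − (-1.645)·0.797 = 6.386.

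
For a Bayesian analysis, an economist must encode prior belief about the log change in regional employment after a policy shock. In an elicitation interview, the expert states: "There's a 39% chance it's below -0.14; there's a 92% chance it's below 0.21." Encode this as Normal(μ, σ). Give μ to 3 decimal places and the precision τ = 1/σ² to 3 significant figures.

μ = -0.082, τ = 23.2

The p-quantile of Normal(μ,σ) is μ + z_p·σ, with z_{0.39} = -0.2793 and z_{0.92} = 1.405.
Eliminate σ: μ = (z₂·x₁ − z₁·x₂)/(z₂ − z₁) = (1.405·-0.14 − (-0.2793)·0.21)/1.684 = -0.082.
Then σ = (x₂ − x₁)/(z₂ − z₁) = (0.21 − -0.14)/1.684 = 0.208.
Precision τ = 1/σ² = 1/0.2078² = 23.2.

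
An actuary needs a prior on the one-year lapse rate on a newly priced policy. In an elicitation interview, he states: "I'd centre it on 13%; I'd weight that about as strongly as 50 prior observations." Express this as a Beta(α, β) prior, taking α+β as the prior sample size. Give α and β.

Under the effective-sample-size interpretation, Beta(α, β) has prior mean α/(α+β) and prior sample size α+β.
So α+β = 50 and α/(α+β) = 0.13, giving α = 0.13·50 = 6.5 and β = 50 − 6.5 = 43.5.

α = 6.5, β = 43.5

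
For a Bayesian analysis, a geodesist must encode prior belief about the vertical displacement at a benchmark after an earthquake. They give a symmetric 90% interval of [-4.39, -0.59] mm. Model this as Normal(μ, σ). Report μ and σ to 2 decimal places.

A symmetric 90% interval runs μ ± z·σ with z = 1.645.
Half-width = 1.9, so σ = 1.9/1.645 = 1.16.
μ is the interval midpoint, -2.49.

μ = -2.49, σ = 1.16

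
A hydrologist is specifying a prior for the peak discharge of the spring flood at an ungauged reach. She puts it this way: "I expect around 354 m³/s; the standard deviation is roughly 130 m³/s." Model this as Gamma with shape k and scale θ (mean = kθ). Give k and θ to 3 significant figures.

For Gamma(k, scale θ): mean = kθ, variance = kθ², so CV = 1/√k.
CV = SD/mean = 130/354 = 0.3672, hence k = 1/CV² = 7.42.
Then θ = mean/k = 354/7.42 = 47.7.

k ≈ 7.42, θ ≈ 47.7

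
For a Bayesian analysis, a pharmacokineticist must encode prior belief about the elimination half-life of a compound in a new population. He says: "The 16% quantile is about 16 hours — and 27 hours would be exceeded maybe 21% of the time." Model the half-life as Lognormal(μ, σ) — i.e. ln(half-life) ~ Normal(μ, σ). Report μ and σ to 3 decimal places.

If T ~ Lognormal(μ,σ) then ln T ~ Normal(μ,σ), so the p-quantile of ln T is μ + z_p·σ.
ln(16) = 2.773 and ln(27) = 3.296; z_{0.16} = -0.9945, z_{0.79} = 0.8064.
σ = (3.296 − 2.773)/(0.8064 − (-0.9945)) = 0.291.
μ = 2.773 − (-0.9945)·0.291 = 3.062.

μ ≈ 3.062, σ ≈ 0.291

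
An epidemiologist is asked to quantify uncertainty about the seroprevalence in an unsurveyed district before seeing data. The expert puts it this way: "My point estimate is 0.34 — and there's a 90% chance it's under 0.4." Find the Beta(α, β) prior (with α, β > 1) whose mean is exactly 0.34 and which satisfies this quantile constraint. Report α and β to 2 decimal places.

α ≈ 35.44, β ≈ 68.79

With mean 0.34 fixed, write α = 0.34s, β = 0.66s where s = α+β.
Need P(θ < 0.4) = 0.9 under Beta(0.34s, 0.66s). Normal approximation: (q−m)/√(m(1−m)/s) ≈ z_{0.9} = 1.28, so s ≈ 0.34·0.66·(1.28)²/(0.4−0.34)² = 102.4.
At s = 102.4: P(θ<0.4) ≈ 0.898. Adjusting to match 0.9 gives s ≈ 104.23.
So α = 0.34·104.23 ≈ 35.44, β = 0.66·104.23 ≈ 68.79.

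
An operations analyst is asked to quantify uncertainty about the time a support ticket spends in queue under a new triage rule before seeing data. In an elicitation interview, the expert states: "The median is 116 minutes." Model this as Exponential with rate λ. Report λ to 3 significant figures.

λ ≈ 0.00598

Exponential median = ln 2 / λ, so λ = ln 2 / 116.0 = 0.00598.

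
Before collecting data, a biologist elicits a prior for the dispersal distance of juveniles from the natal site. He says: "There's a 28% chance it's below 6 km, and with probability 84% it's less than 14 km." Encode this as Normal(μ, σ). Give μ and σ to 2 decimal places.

The p-quantile of Normal(μ,σ) is μ + z_p·σ, with z_{0.28} = -0.5828 and z_{0.84} = 0.9945.
Eliminate σ: μ = (z₂·x₁ − z₁·x₂)/(z₂ − z₁) = (0.9945·6 − (-0.5828)·14)/1.577 = 8.96.
Then σ = (x₂ − x₁)/(z₂ − z₁) = (14 − 6)/1.577 = 5.07.

μ = 8.96, σ = 5.07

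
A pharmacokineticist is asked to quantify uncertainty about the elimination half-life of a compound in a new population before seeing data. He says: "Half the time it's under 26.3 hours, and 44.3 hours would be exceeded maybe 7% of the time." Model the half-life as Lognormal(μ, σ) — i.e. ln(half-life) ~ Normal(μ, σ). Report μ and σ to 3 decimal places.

μ ≈ 3.270, σ ≈ 0.353

If T ~ Lognormal(μ,σ) then ln T ~ Normal(μ,σ), so the p-quantile of ln T is μ + z_p·σ.
ln(26.3) = 3.27 and ln(44.3) = 3.791; z_{0.5} = 0, z_{0.93} = 1.476.
σ = (3.791 − 3.27)/(1.476 − (0)) = 0.353.
μ = 3.27 − (0)·0.353 = 3.270.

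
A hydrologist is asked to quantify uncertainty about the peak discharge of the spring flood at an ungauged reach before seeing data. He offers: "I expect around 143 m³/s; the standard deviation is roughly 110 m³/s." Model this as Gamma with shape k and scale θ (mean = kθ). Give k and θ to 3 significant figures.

k ≈ 1.69, θ ≈ 84.6

For Gamma(k, scale θ): mean = kθ, variance = kθ², so CV = 1/√k.
CV = SD/mean = 110/143 = 0.7692, hence k = 1/CV² = 1.69.
Then θ = mean/k = 143/1.69 = 84.6.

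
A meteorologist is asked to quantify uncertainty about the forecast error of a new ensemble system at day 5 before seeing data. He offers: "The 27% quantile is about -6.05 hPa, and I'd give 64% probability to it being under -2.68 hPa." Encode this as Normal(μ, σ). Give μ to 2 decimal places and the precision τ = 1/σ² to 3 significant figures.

The p-quantile of Normal(μ,σ) is μ + z_p·σ, with z_{0.27} = -0.6128 and z_{0.64} = 0.3585.
Eliminate σ: μ = (z₂·x₁ − z₁·x₂)/(z₂ − z₁) = (0.3585·-6.05 − (-0.6128)·-2.68)/0.9713 = -3.92.
Then σ = (x₂ − x₁)/(z₂ − z₁) = (-2.68 − -6.05)/0.9713 = 3.47.
Precision τ = 1/σ² = 1/3.47² = 0.0831.

μ = -3.92, τ = 0.0831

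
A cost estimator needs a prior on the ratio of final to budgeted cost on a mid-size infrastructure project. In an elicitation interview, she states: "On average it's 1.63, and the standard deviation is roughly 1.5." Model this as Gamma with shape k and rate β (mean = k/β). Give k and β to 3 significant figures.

k ≈ 1.18, β ≈ 0.724

For Gamma(k, rate β): mean = k/β, variance = k/β², so CV = 1/√k.
CV = SD/mean = 1.5/1.63 = 0.9202, hence k = 1/CV² = 1.18.
Then β = k/mean = 1.18/1.63 = 0.724.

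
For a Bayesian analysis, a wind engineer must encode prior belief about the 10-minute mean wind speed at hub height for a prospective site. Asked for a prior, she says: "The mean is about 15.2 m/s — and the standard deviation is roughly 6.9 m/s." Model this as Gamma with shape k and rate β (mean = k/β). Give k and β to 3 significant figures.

For Gamma(k, rate β): mean = k/β, variance = k/β², so CV = 1/√k.
CV = SD/mean = 6.9/15.2 = 0.4539, hence k = 1/CV² = 4.85.
Then β = k/mean = 4.85/15.2 = 0.319.

k ≈ 4.85, β ≈ 0.319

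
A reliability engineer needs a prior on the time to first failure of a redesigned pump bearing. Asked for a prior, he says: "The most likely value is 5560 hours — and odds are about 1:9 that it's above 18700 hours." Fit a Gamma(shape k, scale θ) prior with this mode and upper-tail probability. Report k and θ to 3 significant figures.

Gamma(k,θ) with k>1 has mode (k−1)θ, so θ = 5560/(k−1).
Need P(X < 18700) = 0.9 with θ tied to k this way. Start at k = 2, θ = 5560: P(X<18700) ≈ 0.849.
Too low — raise k to concentrate. Iterating converges to k ≈ 2.28.
Then θ = 5560/(2.28−1) ≈ 4350.

k ≈ 2.28, θ ≈ 4350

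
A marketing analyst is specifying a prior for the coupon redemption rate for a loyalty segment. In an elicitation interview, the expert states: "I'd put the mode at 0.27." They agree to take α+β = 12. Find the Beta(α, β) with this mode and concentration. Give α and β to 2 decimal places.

α = 3.70, β = 8.30

For α,β > 1 the Beta mode is (α−1)/(α+β−2). With α+β = 12, the mode is (α−1)/10.
Set (α−1)/10 = 0.27 → α = 1 + 0.27·10 = 3.70.
β = 12 − α = 8.30.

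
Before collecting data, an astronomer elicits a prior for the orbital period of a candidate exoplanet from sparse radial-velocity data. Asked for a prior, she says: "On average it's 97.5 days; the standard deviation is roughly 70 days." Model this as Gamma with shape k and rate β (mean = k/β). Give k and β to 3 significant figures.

k ≈ 1.94, β ≈ 0.0199

For Gamma(k, rate β): mean = k/β, variance = k/β², so CV = 1/√k.
CV = SD/mean = 70/97.5 = 0.7179, hence k = 1/CV² = 1.94.
Then β = k/mean = 1.94/97.5 = 0.0199.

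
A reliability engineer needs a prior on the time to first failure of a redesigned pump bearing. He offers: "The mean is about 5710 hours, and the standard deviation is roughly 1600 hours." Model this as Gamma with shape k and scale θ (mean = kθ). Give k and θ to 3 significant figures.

k ≈ 12.7, θ ≈ 448

For Gamma(k, scale θ): mean = kθ, variance = kθ², so CV = 1/√k.
CV = SD/mean = 1600/5710 = 0.2802, hence k = 1/CV² = 12.7.
Then θ = mean/k = 5710/12.7 = 448.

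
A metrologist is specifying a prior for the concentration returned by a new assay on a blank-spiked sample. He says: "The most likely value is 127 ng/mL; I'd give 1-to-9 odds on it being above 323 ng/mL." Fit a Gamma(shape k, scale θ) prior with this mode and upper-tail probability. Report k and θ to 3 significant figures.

k ≈ 3.2, θ ≈ 57.7

Gamma(k,θ) with k>1 has mode (k−1)θ, so θ = 127/(k−1).
Need P(X < 323) = 0.9 with θ tied to k this way. Start at k = 2, θ = 127: P(X<323) ≈ 0.721.
Too low — raise k to concentrate. Iterating converges to k ≈ 3.2.
Then θ = 127/(3.2−1) ≈ 57.7.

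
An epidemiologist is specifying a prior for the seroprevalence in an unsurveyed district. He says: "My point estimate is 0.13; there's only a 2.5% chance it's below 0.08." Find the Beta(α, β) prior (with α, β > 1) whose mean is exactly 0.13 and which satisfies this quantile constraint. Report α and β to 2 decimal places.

With mean 0.13 fixed, write α = 0.13s, β = 0.87s where s = α+β.
Need P(θ < 0.08) = 0.025 under Beta(0.13s, 0.87s). Normal approximation: (q−m)/√(m(1−m)/s) ≈ z_{0.025} = -1.96, so s ≈ 0.13·0.87·(-1.96)²/(0.08−0.13)² = 173.8.
At s = 173.8: P(θ<0.08) ≈ 0.014. Adjusting to match 0.025 gives s ≈ 141.68.
So α = 0.13·141.68 ≈ 18.42, β = 0.87·141.68 ≈ 123.26.

α ≈ 18.42, β ≈ 123.26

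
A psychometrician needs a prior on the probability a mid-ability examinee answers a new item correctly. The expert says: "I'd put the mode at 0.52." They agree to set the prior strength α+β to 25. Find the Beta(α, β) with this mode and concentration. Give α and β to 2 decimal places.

For α,β > 1 the Beta mode is (α−1)/(α+β−2). With α+β = 25, the mode is (α−1)/23.
Set (α−1)/23 = 0.52 → α = 1 + 0.52·23 = 12.96.
β = 25 − α = 12.04.

α = 12.96, β = 12.04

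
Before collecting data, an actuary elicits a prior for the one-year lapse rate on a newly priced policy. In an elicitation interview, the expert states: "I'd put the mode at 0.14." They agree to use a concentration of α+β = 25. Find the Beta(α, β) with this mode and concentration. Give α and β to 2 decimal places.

α = 4.22, β = 20.78

For α,β > 1 the Beta mode is (α−1)/(α+β−2). With α+β = 25, the mode is (α−1)/23.
Set (α−1)/23 = 0.14 → α = 1 + 0.14·23 = 4.22.
β = 25 − α = 20.78.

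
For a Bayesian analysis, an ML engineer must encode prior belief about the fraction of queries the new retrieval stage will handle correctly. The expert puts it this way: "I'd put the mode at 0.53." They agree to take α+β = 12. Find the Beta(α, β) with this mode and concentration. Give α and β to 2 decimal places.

For α,β > 1 the Beta mode is (α−1)/(α+β−2). With α+β = 12, the mode is (α−1)/10.
Set (α−1)/10 = 0.53 → α = 1 + 0.53·10 = 6.30.
β = 12 − α = 5.70.

α = 6.30, β = 5.70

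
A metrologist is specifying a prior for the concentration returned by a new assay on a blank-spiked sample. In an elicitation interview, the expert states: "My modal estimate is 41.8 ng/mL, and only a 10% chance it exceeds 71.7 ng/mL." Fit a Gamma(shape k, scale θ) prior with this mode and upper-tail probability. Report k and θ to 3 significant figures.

k ≈ 7.51, θ ≈ 6.42

Gamma(k,θ) with k>1 has mode (k−1)θ, so θ = 41.8/(k−1).
Need P(X < 71.7) = 0.9 with θ tied to k this way. Start at k = 2, θ = 41.8: P(X<71.7) ≈ 0.511.
Too low — raise k to concentrate. Iterating converges to k ≈ 7.51.
Then θ = 41.8/(7.51−1) ≈ 6.42.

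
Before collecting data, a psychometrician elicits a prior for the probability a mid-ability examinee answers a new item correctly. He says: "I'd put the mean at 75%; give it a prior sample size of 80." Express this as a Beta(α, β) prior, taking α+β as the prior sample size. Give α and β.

Under the effective-sample-size interpretation, Beta(α, β) has prior mean α/(α+β) and prior sample size α+β.
So α+β = 80 and α/(α+β) = 0.75, giving α = 0.75·80 = 60 and β = 80 − 60 = 20.

α = 60, β = 20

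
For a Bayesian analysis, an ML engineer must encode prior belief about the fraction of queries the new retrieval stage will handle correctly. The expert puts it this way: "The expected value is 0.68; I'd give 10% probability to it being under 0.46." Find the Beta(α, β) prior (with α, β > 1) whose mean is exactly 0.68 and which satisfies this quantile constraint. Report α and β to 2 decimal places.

α ≈ 5.22, β ≈ 2.46

With mean 0.68 fixed, write α = 0.68s, β = 0.32s where s = α+β.
Need P(θ < 0.46) = 0.1 under Beta(0.68s, 0.32s). Normal approximation: (q−m)/√(m(1−m)/s) ≈ z_{0.1} = -1.28, so s ≈ 0.68·0.32·(-1.28)²/(0.46−0.68)² = 7.4.
At s = 7.4: P(θ<0.46) ≈ 0.104. Adjusting to match 0.1 gives s ≈ 7.68.
So α = 0.68·7.68 ≈ 5.22, β = 0.32·7.68 ≈ 2.46.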